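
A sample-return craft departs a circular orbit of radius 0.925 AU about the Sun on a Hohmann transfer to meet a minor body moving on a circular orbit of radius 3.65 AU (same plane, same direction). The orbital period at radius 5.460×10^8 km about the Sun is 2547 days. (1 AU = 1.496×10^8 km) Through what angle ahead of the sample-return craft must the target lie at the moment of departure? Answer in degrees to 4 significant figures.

From Kepler's third law T² = 4π²r³/μ at r = 5.460×10^8 km, T = 2547 days = 2547 × 86400 s = 2.200608×10^8 s: μ = 4π²r³/T² = 1.32694×10^11 km³/s².
In km: r₁ = 0.925 × 1.496×10^8 = 1.3838×10^8 km; r₂ = 3.65 × 1.496×10^8 = 5.4604×10^8 km.
Semi-major axis of the transfer orbit: a_t = (1.3838×10^8 + 5.4604×10^8)/2 = 3.4221×10^8 km.
Transfer time t = π√(a_t³/μ) = 5.4596×10^7 s.
Target angular speed ω₂ = √(μ/r₂³) = 2.8549×10^-8 rad/s.
Angle swept by the target during transfer: ω₂·t = 1.55866 rad = 89.30°.
The sample-return craft traverses 180° on the transfer ellipse, so the target must lead by 180° − 89.30° = 90.70°.

φ = 90.70°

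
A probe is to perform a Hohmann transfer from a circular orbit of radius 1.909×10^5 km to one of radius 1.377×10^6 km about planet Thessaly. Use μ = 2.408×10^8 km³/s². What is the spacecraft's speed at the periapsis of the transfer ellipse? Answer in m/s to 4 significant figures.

Transfer-ellipse semi-major axis a_t = (r₁ + r₂)/2 = (1.909×10^5 + 1.377×10^6)/2 = 7.8395×10^5 km.
At periapsis, r = 1.909×10^5 km.
Applying v² = μ(2/r − 1/a_t): v = 47.07 km/s.

v = 47070 m/s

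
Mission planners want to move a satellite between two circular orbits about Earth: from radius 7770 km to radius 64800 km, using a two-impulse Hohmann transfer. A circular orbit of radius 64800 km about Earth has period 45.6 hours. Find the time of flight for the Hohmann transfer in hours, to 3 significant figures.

t = 9.55 hours

From Kepler's third law T² = 4π²r³/μ at r = 64800 km, T = 45.6 hours = 45.6 × 3600 s = 1.6416×10^5 s: μ = 4π²r³/T² = 3.98612×10^5 km³/s².
Transfer-ellipse semi-major axis a_t = (r₁ + r₂)/2 = (7770 + 64800)/2 = 36285 km.
By Kepler's third law the transfer-orbit period is T = 2π√(a_t³/μ), so t = T/2 = 34390 s.
Converting: 34390 s ÷ 3600 s/hour = 9.55 hours.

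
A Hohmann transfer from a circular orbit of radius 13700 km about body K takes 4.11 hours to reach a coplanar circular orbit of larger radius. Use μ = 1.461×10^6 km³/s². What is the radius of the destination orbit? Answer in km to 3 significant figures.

Transfer time t = 4.11 hours = 14796 s, and t = π√(a_t³/μ).
So a_t = (μ t²/π²)^(1/3) = (1.461×10^6 × (14796)² / π²)^(1/3) = 31882 km.
Since a_t = (r₁ + r₂)/2, r₂ = 2a_t − r₁ = 2×31882 − 13700 = 50064 km.

r₂ = 50100 km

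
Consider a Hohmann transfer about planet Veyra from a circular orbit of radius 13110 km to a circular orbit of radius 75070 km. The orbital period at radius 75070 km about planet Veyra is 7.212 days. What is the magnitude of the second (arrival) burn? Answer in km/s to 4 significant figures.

Δv₂ = 0.3442 km/s

From Kepler's third law T² = 4π²r³/μ at r = 75070 km, T = 7.212 days = 7.212 × 86400 s = 6.231168×10^5 s: μ = 4π²r³/T² = 43015.0 km³/s².
Transfer-ellipse semi-major axis a_t = (r₁ + r₂)/2 = (13110 + 75070)/2 = 44090 km.
Circular speed at r = 75070 km: v_c = √(μ/r) = 0.7570 km/s.
Vis-viva on the transfer ellipse at r = 75070 km gives v_t = √[μ(2/r − 1/a_t)] = 0.4128 km/s.
Δv₂ = |v_t − v_c| = |0.4128 − 0.7570| = 0.3442 km/s.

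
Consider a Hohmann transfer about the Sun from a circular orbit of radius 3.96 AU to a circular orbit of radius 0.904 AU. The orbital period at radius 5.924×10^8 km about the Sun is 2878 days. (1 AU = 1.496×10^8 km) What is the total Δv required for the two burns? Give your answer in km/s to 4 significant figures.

From Kepler's third law T² = 4π²r³/μ at r = 5.924×10^8 km, T = 2878 days = 2878 × 86400 s = 2.486592×10^8 s: μ = 4π²r³/T² = 1.32738×10^11 km³/s².
In km: r₁ = 3.96 × 1.496×10^8 = 5.92416×10^8 km; r₂ = 0.904 × 1.496×10^8 = 1.352384×10^8 km.
The Hohmann ellipse has a_t = (r₁ + r₂)/2 = 3.638272×10^8 km.
Circular speed at r₁: v₁ = √(μ/r₁) = √(1.32738×10^11/5.92416×10^8) = 14.969 km/s.
Transfer-orbit speed at r₁ (vis-viva equation): v_a = √[μ(2/r₁ − 1/a_t)] = 9.1261 km/s.
First burn Δv₁ = |v_a − v₁| = 5.843 km/s.
At r₂, v₂ = √(μ/r₂) = 31.329 km/s.
Transfer-orbit speed at r₂: v_p = √[μ(2/r₂ − 1/a_t)] = 39.977 km/s.
Second burn Δv₂ = |v₂ − v_p| = 8.648 km/s.
Total Δv = Δv₁ + Δv₂ = 14.49 km/s.

Δv = 14.49 km/s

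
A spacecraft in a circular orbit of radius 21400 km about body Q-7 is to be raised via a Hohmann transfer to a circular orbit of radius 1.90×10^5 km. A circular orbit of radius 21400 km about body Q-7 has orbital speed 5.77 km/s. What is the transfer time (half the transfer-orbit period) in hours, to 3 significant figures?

t = 35.5 hours

From the circular-orbit relation v² = μ/r at r = 21400 km: μ = v²r = (5.77)² × 21400 = 7.12468×10^5 km³/s².
Transfer-ellipse semi-major axis a_t = (r₁ + r₂)/2 = (21400 + 1.900×10^5)/2 = 1.057×10^5 km.
Transfer time t = π√(a_t³/μ) = π√((1.057×10^5)³ / 7.12468×10^5) = 1.279×10^5 s.
Converting: 1.279×10^5 s ÷ 3600 s/hour = 35.5 hours.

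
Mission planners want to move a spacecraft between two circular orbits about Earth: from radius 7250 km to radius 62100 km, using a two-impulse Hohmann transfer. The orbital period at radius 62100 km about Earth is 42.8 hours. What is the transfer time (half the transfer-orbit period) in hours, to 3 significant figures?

t = 8.93 hours

From Kepler's third law T² = 4π²r³/μ at r = 62100 km, T = 42.8 hours = 42.8 × 3600 s = 1.5408×10^5 s: μ = 4π²r³/T² = 3.98237×10^5 km³/s².
Semi-major axis of the transfer orbit: a_t = (7250 + 62100)/2 = 34675 km.
By Kepler's third law the transfer-orbit period is T = 2π√(a_t³/μ), so t = T/2 = 32140 s.
Converting: 32140 s ÷ 3600 s/hour = 8.93 hours.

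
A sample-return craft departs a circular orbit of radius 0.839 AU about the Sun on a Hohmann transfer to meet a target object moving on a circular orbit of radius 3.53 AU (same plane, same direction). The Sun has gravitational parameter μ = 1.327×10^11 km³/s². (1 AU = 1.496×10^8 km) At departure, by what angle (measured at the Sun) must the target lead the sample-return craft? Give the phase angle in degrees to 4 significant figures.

In km: r₁ = 0.839 × 1.496×10^8 = 1.255144×10^8 km; r₂ = 3.53 × 1.496×10^8 = 5.28088×10^8 km.
Transfer-ellipse semi-major axis a_t = (r₁ + r₂)/2 = (1.255144×10^8 + 5.28088×10^8)/2 = 3.268012×10^8 km.
The half-period of the transfer ellipse is t = π√(a_t³/μ) = 5.0949×10^7 s.
The target's mean motion on its circular orbit is ω₂ = √(μ/r₂³) = 3.0018×10^-8 rad/s.
Angle swept by the target during transfer: ω₂·t = 1.5294 rad = 87.63°.
Arrival is 180° from departure on the ellipse, so φ = 180° − 87.63° = 92.37°.

φ = 92.37°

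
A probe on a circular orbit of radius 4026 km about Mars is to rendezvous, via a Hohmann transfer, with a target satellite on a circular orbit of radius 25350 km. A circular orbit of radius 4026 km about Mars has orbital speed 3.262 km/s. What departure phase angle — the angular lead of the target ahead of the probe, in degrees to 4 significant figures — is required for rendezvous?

φ = 100.6°

From the circular-orbit relation v² = μ/r at r = 4026 km: μ = v²r = (3.262)² × 4026 = 42839.2 km³/s².
Transfer-ellipse semi-major axis a_t = (r₁ + r₂)/2 = (4026 + 25350)/2 = 14688 km.
Transfer time t = π√(a_t³/μ) = 27020 s.
Target angular speed ω₂ = √(μ/r₂³) = 5.128×10^-5 rad/s.
Angle swept by the target during transfer: ω₂·t = 1.3856 rad = 79.39°.
The probe traverses 180° on the transfer ellipse, so the target must lead by 180° − 79.39° = 100.6°.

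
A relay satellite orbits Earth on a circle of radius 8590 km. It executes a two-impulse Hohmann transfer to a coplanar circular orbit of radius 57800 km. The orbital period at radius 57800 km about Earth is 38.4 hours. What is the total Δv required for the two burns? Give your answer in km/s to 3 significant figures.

From Kepler's third law T² = 4π²r³/μ at r = 57800 km, T = 38.4 hours = 38.4 × 3600 s = 1.3824×10^5 s: μ = 4π²r³/T² = 3.98911×10^5 km³/s².
Transfer-ellipse semi-major axis a_t = (r₁ + r₂)/2 = (8590 + 57800)/2 = 33195 km.
At r₁ the circular-orbit speed is v₁ = √(μ/r₁) = 6.814615 km/s.
On the transfer ellipse at r₁, vis-viva gives v_p = √[μ(2/r₁ − 1/a_t)] = 8.992261 km/s.
First burn Δv₁ = |v_p − v₁| = 2.1776 km/s.
At r₂, v₂ = √(μ/r₂) = 2.6271 km/s.
Transfer-orbit speed at r₂: v_a = √[μ(2/r₂ − 1/a_t)] = 1.3364 km/s.
Second burn Δv₂ = |v₂ − v_a| = 1.2907 km/s.
Δv = Δv₁ + Δv₂ = 2.1776 + 1.2907 = 3.468 km/s.

Δv = 3.47 km/s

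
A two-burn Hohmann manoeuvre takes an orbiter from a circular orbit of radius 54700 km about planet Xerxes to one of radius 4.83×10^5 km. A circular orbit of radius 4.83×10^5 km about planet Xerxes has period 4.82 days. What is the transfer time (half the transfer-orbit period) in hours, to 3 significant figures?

From Kepler's third law T² = 4π²r³/μ at r = 4.83×10^5 km, T = 4.82 days = 4.82 × 86400 s = 4.16448×10^5 s: μ = 4π²r³/T² = 2.56495×10^7 km³/s².
Semi-major axis of the transfer orbit: a_t = (54700 + 4.830×10^5)/2 = 2.6885×10^5 km.
Transfer time t = π√(a_t³/μ) = π√((2.6885×10^5)³ / 2.56495×10^7) = 86470 s.
Converting: 86470 s ÷ 3600 s/hour = 24.0 hours.

t = 24.0 hours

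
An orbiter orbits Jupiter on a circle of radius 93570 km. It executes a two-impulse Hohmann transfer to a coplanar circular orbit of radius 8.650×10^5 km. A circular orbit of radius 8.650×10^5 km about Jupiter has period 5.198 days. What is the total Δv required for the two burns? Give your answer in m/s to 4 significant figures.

Δv = 19390 m/s

From Kepler's third law T² = 4π²r³/μ at r = 8.650×10^5 km, T = 5.198 days = 5.198 × 86400 s = 4.491072×10^5 s: μ = 4π²r³/T² = 1.26680×10^8 km³/s².
The Hohmann ellipse has a_t = (r₁ + r₂)/2 = 4.79285×10^5 km.
Circular speed at r₁: v₁ = √(μ/r₁) = √(1.26680×10^8/93570) = 36.795 km/s.
Transfer-orbit speed at r₁ (vis-viva): v_p = √[μ(2/r₁ − 1/a_t)] = 49.431 km/s.
First burn Δv₁ = |v_p − v₁| = 12.636 km/s.
Circular speed at r₂: v₂ = √(μ/r₂) = 12.1017 km/s.
Transfer-orbit speed at r₂: v_a = √[μ(2/r₂ − 1/a_t)] = 5.34709 km/s.
Second burn Δv₂ = |v₂ − v_a| = 6.7546 km/s.
Total Δv = Δv₁ + Δv₂ = 19.39 km/s.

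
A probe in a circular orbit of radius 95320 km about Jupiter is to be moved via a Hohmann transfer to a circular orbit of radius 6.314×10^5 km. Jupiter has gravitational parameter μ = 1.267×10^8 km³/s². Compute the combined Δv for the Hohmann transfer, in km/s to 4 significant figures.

Δv = 18.51 km/s

Semi-major axis of the transfer orbit: a_t = (95320 + 6.314×10^5)/2 = 3.6336×10^5 km.
At r₁ the circular-orbit speed is v₁ = √(μ/r₁) = 36.46 km/s.
On the transfer ellipse at r₁, vis-viva gives v_p = √[μ(2/r₁ − 1/a_t)] = 48.06 km/s.
First burn Δv₁ = |v_p − v₁| = 11.60 km/s.
Circular speed at r₂: v₂ = √(μ/r₂) = 14.1656 km/s.
Transfer-orbit speed at r₂: v_a = √[μ(2/r₂ − 1/a_t)] = 7.25537 km/s.
Second burn Δv₂ = |v₂ − v_a| = 6.910 km/s.
Total Δv = Δv₁ + Δv₂ = 18.51 km/s.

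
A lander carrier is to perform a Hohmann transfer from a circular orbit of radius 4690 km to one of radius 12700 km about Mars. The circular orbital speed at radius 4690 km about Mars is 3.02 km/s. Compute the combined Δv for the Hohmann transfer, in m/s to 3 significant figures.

Δv = 1120 m/s

From the circular-orbit relation v² = μ/r at r = 4690 km: μ = v²r = (3.02)² × 4690 = 42774.7 km³/s².
Semi-major axis of the transfer orbit: a_t = (4690 + 12700)/2 = 8695 km.
At r₁ the circular-orbit speed is v₁ = √(μ/r₁) = 3.0200 km/s.
Transfer-orbit speed at r₁ (vis-viva equation): v_p = √[μ(2/r₁ − 1/a_t)] = 3.6498 km/s.
First burn Δv₁ = |v_p − v₁| = 0.6298 km/s.
At r₂, v₂ = √(μ/r₂) = 1.83523 km/s.
Transfer-orbit speed at r₂: v_a = √[μ(2/r₂ − 1/a_t)] = 1.34785 km/s.
Second burn Δv₂ = |v₂ − v_a| = 0.4874 km/s.
Δv = Δv₁ + Δv₂ = 0.6298 + 0.4874 = 1.117 km/s.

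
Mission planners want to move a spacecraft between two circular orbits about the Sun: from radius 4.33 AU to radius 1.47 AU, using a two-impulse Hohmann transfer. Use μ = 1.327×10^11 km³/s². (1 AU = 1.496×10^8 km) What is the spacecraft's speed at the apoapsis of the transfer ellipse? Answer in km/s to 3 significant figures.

In km: r₁ = 4.33 × 1.496×10^8 = 6.47768×10^8 km; r₂ = 1.47 × 1.496×10^8 = 2.19912×10^8 km.
The Hohmann ellipse has a_t = (r₁ + r₂)/2 = 4.3384×10^8 km.
At apoapsis, r = 6.47768×10^8 km.
Vis-viva: v = √[μ(2/r − 1/a_t)] = √[1.327×10^11 × (2/6.47768×10^8 − 1/4.3384×10^8)] = 10.19 km/s.

v = 10.2 km/s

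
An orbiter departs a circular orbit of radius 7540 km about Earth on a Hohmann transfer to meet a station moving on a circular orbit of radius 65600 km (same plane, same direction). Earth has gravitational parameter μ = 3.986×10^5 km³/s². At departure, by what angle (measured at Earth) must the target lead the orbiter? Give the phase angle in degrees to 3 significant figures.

φ = 105°

The Hohmann ellipse has a_t = (r₁ + r₂)/2 = 36570 km.
Transfer time t = π√(a_t³/μ) = 34799 s.
The target's mean motion on its circular orbit is ω₂ = √(μ/r₂³) = 3.7576×10^-5 rad/s.
Angle swept by the target during transfer: ω₂·t = 1.3076 rad = 74.92°.
The orbiter traverses 180° on the transfer ellipse, so the target must lead by 180° − 74.92° = 105°.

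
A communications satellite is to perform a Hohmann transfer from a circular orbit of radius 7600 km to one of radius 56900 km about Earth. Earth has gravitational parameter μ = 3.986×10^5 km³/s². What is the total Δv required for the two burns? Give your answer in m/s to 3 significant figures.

Semi-major axis of the transfer orbit: a_t = (7600 + 56900)/2 = 32250 km.
At r₁ the circular-orbit speed is v₁ = √(μ/r₁) = 7.2421 km/s.
On the transfer ellipse at r₁, vis-viva equation gives v_p = √[μ(2/r₁ − 1/a_t)] = 9.6195 km/s.
First burn Δv₁ = |v_p − v₁| = 2.377 km/s.
At r₂, v₂ = √(μ/r₂) = 2.647 km/s.
Transfer-orbit speed at r₂: v_a = √[μ(2/r₂ − 1/a_t)] = 1.285 km/s.
Second burn Δv₂ = |v₂ − v_a| = 1.362 km/s.
Total Δv = Δv₁ + Δv₂ = 3.739 km/s.

Δv = 3740 m/s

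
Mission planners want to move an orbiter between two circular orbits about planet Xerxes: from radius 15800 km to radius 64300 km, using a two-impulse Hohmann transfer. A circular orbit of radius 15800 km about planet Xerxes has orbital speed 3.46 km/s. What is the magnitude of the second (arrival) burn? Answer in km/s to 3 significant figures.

Δv₂ = 0.638 km/s

From the circular-orbit relation v² = μ/r at r = 15800 km: μ = v²r = (3.46)² × 15800 = 1.89151×10^5 km³/s².
The Hohmann ellipse has a_t = (r₁ + r₂)/2 = 40050 km.
On the circular orbit at r = 64300 km, v_c = √(μ/r) = 1.71514 km/s.
Transfer-orbit speed at the same r (vis-viva, a = a_t): v_t = √[μ(2/r − 1/a_t)] = 1.07727 km/s.
Δv₂ = |v_t − v_c| = |1.07727 − 1.71514| = 0.6379 km/s.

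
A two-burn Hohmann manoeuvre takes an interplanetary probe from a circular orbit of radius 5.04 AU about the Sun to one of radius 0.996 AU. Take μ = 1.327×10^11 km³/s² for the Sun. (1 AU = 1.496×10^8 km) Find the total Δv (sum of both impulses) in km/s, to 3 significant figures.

Δv = 14.4 km/s

In km: r₁ = 5.04 × 1.496×10^8 = 7.53984×10^8 km; r₂ = 0.996 × 1.496×10^8 = 1.490016×10^8 km.
The Hohmann ellipse has a_t = (r₁ + r₂)/2 = 4.514928×10^8 km.
At r₁ the circular-orbit speed is v₁ = √(μ/r₁) = 13.266 km/s.
Transfer-orbit speed at r₁ (vis-viva): v_a = √[μ(2/r₁ − 1/a_t)] = 7.6212 km/s.
First burn Δv₁ = |v_a − v₁| = 5.645 km/s.
Circular speed at r₂: v₂ = √(μ/r₂) = 29.843 km/s.
Transfer-orbit speed at r₂: v_p = √[μ(2/r₂ − 1/a_t)] = 38.565 km/s.
Second burn Δv₂ = |v₂ − v_p| = 8.722 km/s.
Total Δv = Δv₁ + Δv₂ = 14.37 km/s.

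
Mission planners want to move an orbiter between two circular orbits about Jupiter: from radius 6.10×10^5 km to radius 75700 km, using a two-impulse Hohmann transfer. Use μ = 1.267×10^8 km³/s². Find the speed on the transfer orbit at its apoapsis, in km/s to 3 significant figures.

Semi-major axis of the transfer orbit: a_t = (6.100×10^5 + 75700)/2 = 3.4285×10^5 km.
At apoapsis, r = 6.100×10^5 km.
From the vis-viva equation, v = √[μ(2/r − 1/a_t)] = 6.772 km/s.

v = 6.77 km/s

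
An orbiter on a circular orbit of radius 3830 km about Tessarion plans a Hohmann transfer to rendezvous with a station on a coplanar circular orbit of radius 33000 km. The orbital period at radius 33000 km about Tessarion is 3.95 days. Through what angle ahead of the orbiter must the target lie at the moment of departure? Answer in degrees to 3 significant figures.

φ = 105°

From Kepler's third law T² = 4π²r³/μ at r = 33000 km, T = 3.95 days = 3.95 × 86400 s = 3.4128×10^5 s: μ = 4π²r³/T² = 12180.9 km³/s².
The Hohmann ellipse has a_t = (r₁ + r₂)/2 = 18415 km.
The half-period of the transfer ellipse is t = π√(a_t³/μ) = 71132 s.
The target's mean motion on its circular orbit is ω₂ = √(μ/r₂³) = 1.8411×10^-5 rad/s.
Angle swept by the target during transfer: ω₂·t = 1.3096 rad = 75.03°.
Arrival is 180° from departure on the ellipse, so φ = 180° − 75.03° = 105°.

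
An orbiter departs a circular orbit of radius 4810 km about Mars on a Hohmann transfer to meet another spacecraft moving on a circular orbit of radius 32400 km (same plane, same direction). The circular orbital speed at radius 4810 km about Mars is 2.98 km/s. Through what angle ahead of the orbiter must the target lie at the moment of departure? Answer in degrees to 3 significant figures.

φ = 102°

From the circular-orbit relation v² = μ/r at r = 4810 km: μ = v²r = (2.98)² × 4810 = 42714.7 km³/s².
Semi-major axis of the transfer orbit: a_t = (4810 + 32400)/2 = 18605 km.
The half-period of the transfer ellipse is t = π√(a_t³/μ) = 38570 s.
Target angular speed ω₂ = √(μ/r₂³) = 3.544×10^-5 rad/s.
Angle swept by the target during transfer: ω₂·t = 1.367 rad = 78.32°.
Arrival is 180° from departure on the ellipse, so φ = 180° − 78.32° = 102°.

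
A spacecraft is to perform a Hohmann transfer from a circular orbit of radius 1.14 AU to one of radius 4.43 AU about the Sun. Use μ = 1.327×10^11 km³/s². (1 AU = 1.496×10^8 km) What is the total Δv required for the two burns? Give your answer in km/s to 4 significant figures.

In km: r₁ = 1.14 × 1.496×10^8 = 1.70544×10^8 km; r₂ = 4.43 × 1.496×10^8 = 6.62728×10^8 km.
The Hohmann ellipse has a_t = (r₁ + r₂)/2 = 4.16636×10^8 km.
Circular speed at r₁: v₁ = √(μ/r₁) = √(1.327×10^11/1.70544×10^8) = 27.89441 km/s.
Transfer-orbit speed at r₁ (v² = μ(2/r − 1/a)): v_p = √[μ(2/r₁ − 1/a_t)] = 35.18086 km/s.
First burn Δv₁ = |v_p − v₁| = 7.286 km/s.
At r₂, v₂ = √(μ/r₂) = 14.15 km/s.
Transfer-orbit speed at r₂: v_a = √[μ(2/r₂ − 1/a_t)] = 9.053 km/s.
Second burn Δv₂ = |v₂ − v_a| = 5.097 km/s.
Δv = Δv₁ + Δv₂ = 7.286 + 5.097 = 12.38 km/s.

Δv = 12.38 km/s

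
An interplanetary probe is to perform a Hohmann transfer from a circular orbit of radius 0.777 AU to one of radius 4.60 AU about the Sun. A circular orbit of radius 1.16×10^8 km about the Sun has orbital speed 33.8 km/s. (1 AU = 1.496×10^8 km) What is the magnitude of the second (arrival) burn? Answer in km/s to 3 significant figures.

Δv₂ = 6.42 km/s

From the circular-orbit relation v² = μ/r at r = 1.16×10^8 km: μ = v²r = (33.8)² × 1.16×10^8 = 1.32523×10^11 km³/s².
In km: r₁ = 0.777 × 1.496×10^8 = 1.162392×10^8 km; r₂ = 4.60 × 1.496×10^8 = 6.8816×10^8 km.
Transfer-ellipse semi-major axis a_t = (r₁ + r₂)/2 = (1.162392×10^8 + 6.8816×10^8)/2 = 4.021996×10^8 km.
Circular speed at r = 6.8816×10^8 km: v_c = √(μ/r) = 13.877 km/s.
Vis-viva on the transfer ellipse at r = 6.8816×10^8 km gives v_t = √[μ(2/r − 1/a_t)] = 7.4603 km/s.
Δv₂ = |v_t − v_c| = |7.4603 − 13.877| = 6.417 km/s.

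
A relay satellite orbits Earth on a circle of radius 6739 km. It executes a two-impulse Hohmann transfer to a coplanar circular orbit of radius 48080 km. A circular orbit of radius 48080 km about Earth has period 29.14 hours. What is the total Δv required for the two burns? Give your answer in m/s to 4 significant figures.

Δv = 3947 m/s

From Kepler's third law T² = 4π²r³/μ at r = 48080 km, T = 29.14 hours = 29.14 × 3600 s = 1.04904×10^5 s: μ = 4π²r³/T² = 3.98721×10^5 km³/s².
The Hohmann ellipse has a_t = (r₁ + r₂)/2 = 27409.5 km.
At r₁ the circular-orbit speed is v₁ = √(μ/r₁) = 7.691956 km/s.
Transfer-orbit speed at r₁ (vis-viva equation): v_p = √[μ(2/r₁ − 1/a_t)] = 10.18752 km/s.
First burn Δv₁ = |v_p − v₁| = 2.4956 km/s.
Circular speed at r₂: v₂ = √(μ/r₂) = 2.8797 km/s.
Transfer-orbit speed at r₂: v_a = √[μ(2/r₂ − 1/a_t)] = 1.4279 km/s.
Second burn Δv₂ = |v₂ − v_a| = 1.4518 km/s.
Δv = Δv₁ + Δv₂ = 2.4956 + 1.4518 = 3.947 km/s.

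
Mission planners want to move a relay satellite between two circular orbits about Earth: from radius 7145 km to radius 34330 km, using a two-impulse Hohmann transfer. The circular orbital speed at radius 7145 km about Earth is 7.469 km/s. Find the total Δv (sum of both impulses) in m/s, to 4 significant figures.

Δv = 3548 m/s

From the circular-orbit relation v² = μ/r at r = 7145 km: μ = v²r = (7.469)² × 7145 = 3.98591×10^5 km³/s².
Transfer-ellipse semi-major axis a_t = (r₁ + r₂)/2 = (7145 + 34330)/2 = 20737.5 km.
Circular speed at r₁: v₁ = √(μ/r₁) = √(3.98591×10^5/7145) = 7.469 km/s.
On the transfer ellipse at r₁, vis-viva gives v_p = √[μ(2/r₁ − 1/a_t)] = 9.610 km/s.
First burn Δv₁ = |v_p − v₁| = 2.141 km/s.
At r₂, v₂ = √(μ/r₂) = 3.407 km/s.
Transfer-orbit speed at r₂: v_a = √[μ(2/r₂ − 1/a_t)] = 2.000 km/s.
Second burn Δv₂ = |v₂ − v_a| = 1.407 km/s.
Total Δv = Δv₁ + Δv₂ = 3.548 km/s.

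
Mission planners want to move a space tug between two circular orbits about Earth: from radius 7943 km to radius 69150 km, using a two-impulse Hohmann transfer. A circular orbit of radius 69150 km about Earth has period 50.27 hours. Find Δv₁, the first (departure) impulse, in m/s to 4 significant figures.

Δv₁ = 2404 m/s

From Kepler's third law T² = 4π²r³/μ at r = 69150 km, T = 50.27 hours = 50.27 × 3600 s = 1.80972×10^5 s: μ = 4π²r³/T² = 3.98578×10^5 km³/s².
Transfer-ellipse semi-major axis a_t = (r₁ + r₂)/2 = (7943 + 69150)/2 = 38546.5 km.
Circular speed at r = 7943 km: v_c = √(μ/r) = 7.084 km/s.
Vis-viva on the transfer ellipse at r = 7943 km gives v_t = √[μ(2/r − 1/a_t)] = 9.488 km/s.
Δv₁ = |v_t − v_c| = |9.488 − 7.084| = 2.404 km/s.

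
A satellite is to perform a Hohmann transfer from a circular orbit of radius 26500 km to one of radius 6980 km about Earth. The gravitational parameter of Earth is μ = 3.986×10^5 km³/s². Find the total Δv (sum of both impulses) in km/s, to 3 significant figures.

Semi-major axis of the transfer orbit: a_t = (26500 + 6980)/2 = 16740 km.
At r₁ the circular-orbit speed is v₁ = √(μ/r₁) = 3.878 km/s.
Transfer-orbit speed at r₁ (v² = μ(2/r − 1/a)): v_a = √[μ(2/r₁ − 1/a_t)] = 2.504 km/s.
First burn Δv₁ = |v_a − v₁| = 1.374 km/s.
Circular speed at r₂: v₂ = √(μ/r₂) = 7.557 km/s.
Transfer-orbit speed at r₂: v_p = √[μ(2/r₂ − 1/a_t)] = 9.508 km/s.
Second burn Δv₂ = |v₂ − v_p| = 1.951 km/s.
Δv = Δv₁ + Δv₂ = 1.374 + 1.951 = 3.325 km/s.

Δv = 3.33 km/s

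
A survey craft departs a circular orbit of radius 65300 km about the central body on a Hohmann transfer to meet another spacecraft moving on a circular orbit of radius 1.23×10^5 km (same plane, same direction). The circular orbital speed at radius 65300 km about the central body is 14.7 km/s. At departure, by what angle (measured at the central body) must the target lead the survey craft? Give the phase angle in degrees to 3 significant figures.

From the circular-orbit relation v² = μ/r at r = 65300 km: μ = v²r = (14.7)² × 65300 = 1.41107×10^7 km³/s².
The Hohmann ellipse has a_t = (r₁ + r₂)/2 = 94150 km.
Transfer time t = π√(a_t³/μ) = 24160 s.
Target angular speed ω₂ = √(μ/r₂³) = 8.708×10^-5 rad/s.
Angle swept by the target during transfer: ω₂·t = 2.1039 rad = 120.5°.
The survey craft traverses 180° on the transfer ellipse, so the target must lead by 180° − 120.5° = 59.5°.

φ = 59.5°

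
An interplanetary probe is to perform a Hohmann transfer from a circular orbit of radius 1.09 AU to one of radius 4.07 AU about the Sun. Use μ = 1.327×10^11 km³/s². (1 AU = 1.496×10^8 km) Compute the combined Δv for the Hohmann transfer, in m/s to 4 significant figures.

Δv = 12470 m/s

In km: r₁ = 1.09 × 1.496×10^8 = 1.63064×10^8 km; r₂ = 4.07 × 1.496×10^8 = 6.08872×10^8 km.
Semi-major axis of the transfer orbit: a_t = (1.63064×10^8 + 6.08872×10^8)/2 = 3.85968×10^8 km.
At r₁ the circular-orbit speed is v₁ = √(μ/r₁) = 28.527 km/s.
On the transfer ellipse at r₁, vis-viva gives v_p = √[μ(2/r₁ − 1/a_t)] = 35.830 km/s.
First burn Δv₁ = |v_p − v₁| = 7.303 km/s.
Circular speed at r₂: v₂ = √(μ/r₂) = 14.763 km/s.
Transfer-orbit speed at r₂: v_a = √[μ(2/r₂ − 1/a_t)] = 9.5957 km/s.
Second burn Δv₂ = |v₂ − v_a| = 5.167 km/s.
Total Δv = Δv₁ + Δv₂ = 12.47 km/s.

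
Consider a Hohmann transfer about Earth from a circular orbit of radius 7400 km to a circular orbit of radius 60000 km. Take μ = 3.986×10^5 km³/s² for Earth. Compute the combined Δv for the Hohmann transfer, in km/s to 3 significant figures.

The Hohmann ellipse has a_t = (r₁ + r₂)/2 = 33700 km.
Circular speed at r₁: v₁ = √(μ/r₁) = √(3.986×10^5/7400) = 7.33927 km/s.
On the transfer ellipse at r₁, vis-viva equation gives v_p = √[μ(2/r₁ − 1/a_t)] = 9.79295 km/s.
First burn Δv₁ = |v_p − v₁| = 2.4537 km/s.
At r₂, v₂ = √(μ/r₂) = 2.5775 km/s.
Transfer-orbit speed at r₂: v_a = √[μ(2/r₂ − 1/a_t)] = 1.2078 km/s.
Second burn Δv₂ = |v₂ − v_a| = 1.3697 km/s.
Total Δv = Δv₁ + Δv₂ = 3.823 km/s.

Δv = 3.82 km/s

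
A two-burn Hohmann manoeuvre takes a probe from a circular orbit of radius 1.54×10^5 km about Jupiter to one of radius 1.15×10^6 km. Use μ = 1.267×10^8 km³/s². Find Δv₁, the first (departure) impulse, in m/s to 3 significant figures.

Transfer-ellipse semi-major axis a_t = (r₁ + r₂)/2 = (1.540×10^5 + 1.150×10^6)/2 = 6.520×10^5 km.
Circular speed at r = 1.540×10^5 km: v_c = √(μ/r) = 28.68 km/s.
Vis-viva on the transfer ellipse at r = 1.540×10^5 km gives v_t = √[μ(2/r − 1/a_t)] = 38.09 km/s.
Δv₁ = |v_t − v_c| = |38.09 − 28.68| = 9.410 km/s.

Δv₁ = 9410 m/s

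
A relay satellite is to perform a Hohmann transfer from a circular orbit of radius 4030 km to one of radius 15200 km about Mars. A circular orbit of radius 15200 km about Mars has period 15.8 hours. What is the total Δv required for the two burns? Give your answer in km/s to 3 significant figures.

From Kepler's third law T² = 4π²r³/μ at r = 15200 km, T = 15.8 hours = 15.8 × 3600 s = 56880 s: μ = 4π²r³/T² = 42852.0 km³/s².
Semi-major axis of the transfer orbit: a_t = (4030 + 15200)/2 = 9615 km.
At r₁ the circular-orbit speed is v₁ = √(μ/r₁) = 3.2609 km/s.
On the transfer ellipse at r₁, vis-viva gives v_p = √[μ(2/r₁ − 1/a_t)] = 4.1000 km/s.
First burn Δv₁ = |v_p − v₁| = 0.8391 km/s.
At r₂, v₂ = √(μ/r₂) = 1.679 km/s.
Transfer-orbit speed at r₂: v_a = √[μ(2/r₂ − 1/a_t)] = 1.087 km/s.
Second burn Δv₂ = |v₂ − v_a| = 0.5920 km/s.
Δv = Δv₁ + Δv₂ = 0.8391 + 0.5920 = 1.431 km/s.

Δv = 1.43 km/s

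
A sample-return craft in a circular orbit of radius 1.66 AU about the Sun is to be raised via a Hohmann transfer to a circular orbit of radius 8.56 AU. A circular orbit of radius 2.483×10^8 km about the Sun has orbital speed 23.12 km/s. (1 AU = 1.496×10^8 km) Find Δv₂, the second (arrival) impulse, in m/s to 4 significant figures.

Δv₂ = 4378 m/s

From the circular-orbit relation v² = μ/r at r = 2.483×10^8 km: μ = v²r = (23.12)² × 2.483×10^8 = 1.32725×10^11 km³/s².
In km: r₁ = 1.66 × 1.496×10^8 = 2.48336×10^8 km; r₂ = 8.56 × 1.496×10^8 = 1.280576×10^9 km.
Transfer-ellipse semi-major axis a_t = (r₁ + r₂)/2 = (2.48336×10^8 + 1.280576×10^9)/2 = 7.64456×10^8 km.
Circular speed at r = 1.280576×10^9 km: v_c = √(μ/r) = 10.1806 km/s.
Transfer-orbit speed at the same r (vis-viva, a = a_t): v_t = √[μ(2/r − 1/a_t)] = 5.80253 km/s.
Δv₂ = |v_t − v_c| = |5.80253 − 10.1806| = 4.378 km/s.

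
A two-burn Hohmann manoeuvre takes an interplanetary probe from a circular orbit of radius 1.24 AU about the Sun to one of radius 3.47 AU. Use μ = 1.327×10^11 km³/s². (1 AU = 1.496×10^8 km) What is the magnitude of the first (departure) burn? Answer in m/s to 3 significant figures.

Δv₁ = 5720 m/s

In km: r₁ = 1.24 × 1.496×10^8 = 1.85504×10^8 km; r₂ = 3.47 × 1.496×10^8 = 5.19112×10^8 km.
Transfer-ellipse semi-major axis a_t = (r₁ + r₂)/2 = (1.85504×10^8 + 5.19112×10^8)/2 = 3.52308×10^8 km.
On the circular orbit at r = 1.85504×10^8 km, v_c = √(μ/r) = 26.75 km/s.
Vis-viva on the transfer ellipse at r = 1.85504×10^8 km gives v_t = √[μ(2/r − 1/a_t)] = 32.47 km/s.
Δv₁ = |v_t − v_c| = |32.47 − 26.75| = 5.720 km/s.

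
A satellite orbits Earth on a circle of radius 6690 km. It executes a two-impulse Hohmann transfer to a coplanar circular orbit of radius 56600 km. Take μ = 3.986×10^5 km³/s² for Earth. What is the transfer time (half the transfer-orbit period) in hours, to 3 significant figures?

Transfer-ellipse semi-major axis a_t = (r₁ + r₂)/2 = (6690 + 56600)/2 = 31645 km.
Half the transfer-orbit period gives t = π√(a_t³/μ) = 28010 s.
Converting: 28010 s ÷ 3600 s/hour = 7.78 hours.

t = 7.78 hours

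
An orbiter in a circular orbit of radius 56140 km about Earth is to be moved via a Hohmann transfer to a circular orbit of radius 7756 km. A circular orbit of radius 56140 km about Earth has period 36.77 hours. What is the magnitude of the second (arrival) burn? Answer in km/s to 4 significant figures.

From Kepler's third law T² = 4π²r³/μ at r = 56140 km, T = 36.77 hours = 36.77 × 3600 s = 1.32372×10^5 s: μ = 4π²r³/T² = 3.98644×10^5 km³/s².
Transfer-ellipse semi-major axis a_t = (r₁ + r₂)/2 = (56140 + 7756)/2 = 31948 km.
On the circular orbit at r = 7756 km, v_c = √(μ/r) = 7.1692 km/s.
Vis-viva on the transfer ellipse at r = 7756 km gives v_t = √[μ(2/r − 1/a_t)] = 9.5036 km/s.
Δv₂ = |v_t − v_c| = |9.5036 − 7.1692| = 2.334 km/s.

Δv₂ = 2.334 km/s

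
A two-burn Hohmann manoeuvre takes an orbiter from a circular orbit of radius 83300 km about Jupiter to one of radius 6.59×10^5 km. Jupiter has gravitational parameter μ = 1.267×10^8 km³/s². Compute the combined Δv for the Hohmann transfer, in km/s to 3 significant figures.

Δv = 20.3 km/s

The Hohmann ellipse has a_t = (r₁ + r₂)/2 = 3.7115×10^5 km.
Circular speed at r₁: v₁ = √(μ/r₁) = √(1.267×10^8/83300) = 39.000 km/s.
Transfer-orbit speed at r₁ (v² = μ(2/r − 1/a)): v_p = √[μ(2/r₁ − 1/a_t)] = 51.968 km/s.
First burn Δv₁ = |v_p − v₁| = 12.968 km/s.
Circular speed at r₂: v₂ = √(μ/r₂) = 13.8658 km/s.
Transfer-orbit speed at r₂: v_a = √[μ(2/r₂ − 1/a_t)] = 6.56891 km/s.
Second burn Δv₂ = |v₂ − v_a| = 7.2969 km/s.
Δv = Δv₁ + Δv₂ = 12.968 + 7.2969 = 20.26 km/s.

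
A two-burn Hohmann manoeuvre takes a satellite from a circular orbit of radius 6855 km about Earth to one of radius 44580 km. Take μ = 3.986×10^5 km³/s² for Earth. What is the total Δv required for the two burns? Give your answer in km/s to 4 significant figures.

Δv = 3.861 km/s

The Hohmann ellipse has a_t = (r₁ + r₂)/2 = 25717.5 km.
At r₁ the circular-orbit speed is v₁ = √(μ/r₁) = 7.62544 km/s.
On the transfer ellipse at r₁, vis-viva gives v_p = √[μ(2/r₁ − 1/a_t)] = 10.0397 km/s.
First burn Δv₁ = |v_p − v₁| = 2.4143 km/s.
At r₂, v₂ = √(μ/r₂) = 2.9902 km/s.
Transfer-orbit speed at r₂: v_a = √[μ(2/r₂ − 1/a_t)] = 1.5438 km/s.
Second burn Δv₂ = |v₂ − v_a| = 1.4464 km/s.
Total Δv = Δv₁ + Δv₂ = 3.861 km/s.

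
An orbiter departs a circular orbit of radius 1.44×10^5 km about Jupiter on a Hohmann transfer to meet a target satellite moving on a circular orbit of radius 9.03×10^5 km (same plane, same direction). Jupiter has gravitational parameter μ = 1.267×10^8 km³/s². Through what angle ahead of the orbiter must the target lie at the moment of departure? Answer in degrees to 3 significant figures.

The Hohmann ellipse has a_t = (r₁ + r₂)/2 = 5.235×10^5 km.
Transfer time t = π√(a_t³/μ) = 1.0571×10^5 s.
Target angular speed ω₂ = √(μ/r₂³) = 1.3118×10^-5 rad/s.
Angle swept by the target during transfer: ω₂·t = 1.3867 rad = 79.45°.
The orbiter traverses 180° on the transfer ellipse, so the target must lead by 180° − 79.45° = 101°.

φ = 101°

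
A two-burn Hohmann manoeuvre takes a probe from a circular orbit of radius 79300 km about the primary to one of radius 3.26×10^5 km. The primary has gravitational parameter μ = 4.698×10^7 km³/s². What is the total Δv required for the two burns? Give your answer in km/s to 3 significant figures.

Δv = 11.0 km/s

Transfer-ellipse semi-major axis a_t = (r₁ + r₂)/2 = (79300 + 3.260×10^5)/2 = 2.0265×10^5 km.
Circular speed at r₁: v₁ = √(μ/r₁) = √(4.698×10^7/79300) = 24.340 km/s.
On the transfer ellipse at r₁, vis-viva gives v_p = √[μ(2/r₁ − 1/a_t)] = 30.871 km/s.
First burn Δv₁ = |v_p − v₁| = 6.531 km/s.
Circular speed at r₂: v₂ = √(μ/r₂) = 12.0046 km/s.
Transfer-orbit speed at r₂: v_a = √[μ(2/r₂ − 1/a_t)] = 7.50950 km/s.
Second burn Δv₂ = |v₂ − v_a| = 4.495 km/s.
Δv = Δv₁ + Δv₂ = 6.531 + 4.495 = 11.03 km/s.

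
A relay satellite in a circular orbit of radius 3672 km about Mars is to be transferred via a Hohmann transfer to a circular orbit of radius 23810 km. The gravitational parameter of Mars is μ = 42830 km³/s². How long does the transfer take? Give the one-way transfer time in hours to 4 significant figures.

t = 6.792 hours

Transfer-ellipse semi-major axis a_t = (r₁ + r₂)/2 = (3672 + 23810)/2 = 13741 km.
By Kepler's third law the transfer-orbit period is T = 2π√(a_t³/μ), so t = T/2 = 24450 s.
Converting: 24450 s ÷ 3600 s/hour = 6.792 hours.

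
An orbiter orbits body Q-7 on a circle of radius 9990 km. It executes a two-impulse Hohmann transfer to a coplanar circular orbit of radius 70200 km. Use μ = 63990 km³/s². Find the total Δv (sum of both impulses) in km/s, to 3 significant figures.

Transfer-ellipse semi-major axis a_t = (r₁ + r₂)/2 = (9990 + 70200)/2 = 40095 km.
At r₁ the circular-orbit speed is v₁ = √(μ/r₁) = 2.531 km/s.
Transfer-orbit speed at r₁ (v² = μ(2/r − 1/a)): v_p = √[μ(2/r₁ − 1/a_t)] = 3.349 km/s.
First burn Δv₁ = |v_p − v₁| = 0.8180 km/s.
At r₂, v₂ = √(μ/r₂) = 0.95475 km/s.
Transfer-orbit speed at r₂: v_a = √[μ(2/r₂ − 1/a_t)] = 0.47657 km/s.
Second burn Δv₂ = |v₂ − v_a| = 0.4782 km/s.
Total Δv = Δv₁ + Δv₂ = 1.296 km/s.

Δv = 1.30 km/s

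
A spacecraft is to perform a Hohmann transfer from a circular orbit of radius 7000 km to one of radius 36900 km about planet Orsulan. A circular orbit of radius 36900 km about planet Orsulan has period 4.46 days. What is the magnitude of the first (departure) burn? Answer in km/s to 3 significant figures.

From Kepler's third law T² = 4π²r³/μ at r = 36900 km, T = 4.46 days = 4.46 × 86400 s = 3.85344×10^5 s: μ = 4π²r³/T² = 13358.0 km³/s².
Semi-major axis of the transfer orbit: a_t = (7000 + 36900)/2 = 21950 km.
On the circular orbit at r = 7000 km, v_c = √(μ/r) = 1.3814 km/s.
Vis-viva on the transfer ellipse at r = 7000 km gives v_t = √[μ(2/r − 1/a_t)] = 1.7911 km/s.
Δv₁ = |v_t − v_c| = |1.7911 − 1.3814| = 0.4097 km/s.

Δv₁ = 0.410 km/s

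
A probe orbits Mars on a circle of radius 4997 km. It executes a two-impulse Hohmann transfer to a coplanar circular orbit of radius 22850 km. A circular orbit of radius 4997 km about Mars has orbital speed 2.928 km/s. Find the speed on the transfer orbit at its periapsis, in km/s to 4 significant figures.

From the circular-orbit relation v² = μ/r at r = 4997 km: μ = v²r = (2.928)² × 4997 = 42840.2 km³/s².
The Hohmann ellipse has a_t = (r₁ + r₂)/2 = 13923.5 km.
At periapsis, r = 4997 km.
From the vis-viva equation, v = √[μ(2/r − 1/a_t)] = 3.751 km/s.

v = 3.751 km/s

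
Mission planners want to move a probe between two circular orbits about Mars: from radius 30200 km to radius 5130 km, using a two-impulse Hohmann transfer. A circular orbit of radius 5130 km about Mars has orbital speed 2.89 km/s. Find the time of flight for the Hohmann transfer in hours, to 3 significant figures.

From the circular-orbit relation v² = μ/r at r = 5130 km: μ = v²r = (2.89)² × 5130 = 42846.3 km³/s².
The Hohmann ellipse has a_t = (r₁ + r₂)/2 = 17665 km.
By Kepler's third law the transfer-orbit period is T = 2π√(a_t³/μ), so t = T/2 = 35630 s.
Converting: 35630 s ÷ 3600 s/hour = 9.90 hours.

t = 9.90 hours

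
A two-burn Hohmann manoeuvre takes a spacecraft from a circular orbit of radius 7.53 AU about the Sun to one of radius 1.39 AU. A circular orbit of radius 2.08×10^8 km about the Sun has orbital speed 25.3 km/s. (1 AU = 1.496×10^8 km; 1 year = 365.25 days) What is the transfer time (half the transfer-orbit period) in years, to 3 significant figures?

t = 4.70 years

From the circular-orbit relation v² = μ/r at r = 2.08×10^8 km: μ = v²r = (25.3)² × 2.08×10^8 = 1.33139×10^11 km³/s².
In km: r₁ = 7.53 × 1.496×10^8 = 1.126488×10^9 km; r₂ = 1.39 × 1.496×10^8 = 2.07944×10^8 km.
The Hohmann ellipse has a_t = (r₁ + r₂)/2 = 6.67216×10^8 km.
Half the transfer-orbit period gives t = π√(a_t³/μ) = 1.484×10^8 s.
Converting: 1.484×10^8 s ÷ 3.15576×10^7 s/year (365.25 × 86400) = 4.70 years.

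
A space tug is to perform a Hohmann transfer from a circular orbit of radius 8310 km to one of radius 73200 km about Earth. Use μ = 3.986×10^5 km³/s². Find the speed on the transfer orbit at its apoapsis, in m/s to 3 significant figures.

The Hohmann ellipse has a_t = (r₁ + r₂)/2 = 40755 km.
The apoapsis of the transfer ellipse is at r = 73200 km.
From the vis-viva equation, v = √[μ(2/r − 1/a_t)] = 1.054 km/s.

v = 1050 m/s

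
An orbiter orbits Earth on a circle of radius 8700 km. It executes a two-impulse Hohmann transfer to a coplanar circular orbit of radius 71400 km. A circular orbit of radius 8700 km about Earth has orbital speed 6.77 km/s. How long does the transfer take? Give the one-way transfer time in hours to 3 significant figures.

t = 11.1 hours

From the circular-orbit relation v² = μ/r at r = 8700 km: μ = v²r = (6.77)² × 8700 = 3.98746×10^5 km³/s².
Transfer-ellipse semi-major axis a_t = (r₁ + r₂)/2 = (8700 + 71400)/2 = 40050 km.
Transfer time t = π√(a_t³/μ) = π√((40050)³ / 3.98746×10^5) = 39880 s.
Converting: 39880 s ÷ 3600 s/hour = 11.1 hours.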